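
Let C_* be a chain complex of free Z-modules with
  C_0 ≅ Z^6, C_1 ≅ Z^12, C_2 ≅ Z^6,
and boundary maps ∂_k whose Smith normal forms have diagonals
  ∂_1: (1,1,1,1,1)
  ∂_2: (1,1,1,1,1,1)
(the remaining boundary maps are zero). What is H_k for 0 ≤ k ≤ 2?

H_0 = Z,  H_1 = Z,  H_2 = 0.

H_0: b_0 = 6 − 0 − 5 = 1; torsion from ∂_1 factors > 1: none. So H_0 = Z.
H_1: b_1 = 12 − 5 − 6 = 1; torsion from ∂_2 factors > 1: none. So H_1 = Z.
H_2: b_2 = 6 − 6 − 0 = 0; torsion from ∂_3 factors > 1: none. So H_2 = 0.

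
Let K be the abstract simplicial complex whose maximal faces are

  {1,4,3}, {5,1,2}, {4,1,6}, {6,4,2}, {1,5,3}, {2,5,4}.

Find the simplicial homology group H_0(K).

Fix the vertex order 1 < 2 < 3 < 4 < 5 < 6 and write every simplex with vertices in increasing order. Then dim K = 2 and the simplices of K are:

  0-simplices (6): [1], [2], [3], [4], [5], [6]
  1-simplices (12): [1,2], [1,3], [1,4], [1,5], [1,6], [2,4], [2,5], [2,6], [3,4], [3,5], [4,5], [4,6]
  2-simplices (6): [1,2,5], [1,3,4], [1,3,5], [1,4,6], [2,4,5], [2,4,6]

Hence C_0 ≅ Z^6, C_1 ≅ Z^12, C_2 ≅ Z^6.

The boundary map ∂_1: C_1 → C_0 is given by ∂[p,q] = [q] − [p].
The resulting 6×12 matrix has rank 5, and its Smith normal form has invariant factors (1,1,1,1,1).

The boundary map ∂_2: C_2 → C_1 maps a triangle to the signed sum of its edges. For instance
  ∂[1,3,4] = [3,4] − [1,4] + [1,3],
  ∂[1,3,5] = [3,5] − [1,5] + [1,3].
As a 12×6 matrix over Z this has rank 6, with invariant factors (1,1,1,1,1,1).

From H_k ≅ ker(∂_k) / im(∂_{k+1}) we obtain:

  H_0: rank C_0 − rank ∂_1 = 6 − 5 = 1, and the invariant factors of ∂_1 are all 1, so H_0 ≅ Z.

H_0 = Z.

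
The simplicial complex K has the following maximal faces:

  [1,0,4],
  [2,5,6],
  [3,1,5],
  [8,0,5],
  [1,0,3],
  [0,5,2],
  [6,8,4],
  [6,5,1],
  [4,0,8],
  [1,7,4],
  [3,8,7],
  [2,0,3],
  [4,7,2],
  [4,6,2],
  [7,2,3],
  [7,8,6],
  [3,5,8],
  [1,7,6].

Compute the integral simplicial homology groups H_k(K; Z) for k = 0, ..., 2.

Order the vertices as 0 < 1 < 2 < 3 < 4 < 5 < 6 < 7 < 8. Listing each simplex with vertices in this order, K has dimension 2 with simplices:

  0-simplices (9): [0], [1], [2], [3], [4], [5], [6], [7], [8]
  1-simplices (27): (27 of them)
  2-simplices (18): [0,1,3], [0,1,4], [0,2,3], [0,2,5], [0,4,8], [0,5,8], [1,3,5], [1,4,7], [1,5,6], [1,6,7], [2,3,7], [2,4,6], [2,4,7], [2,5,6], [3,5,8], [3,7,8], [4,6,8], [6,7,8]

so the chain groups are C_0 ≅ Z^9, C_1 ≅ Z^27, C_2 ≅ Z^18.

∂_1: C_1 → C_0 maps an edge to its endpoints' difference, ∂[p,q] = q − p.
The 9×27 boundary matrix has rank 8 and Smith normal form diag(1,1,1,1,1,1,1,1).

The boundary map ∂_2: C_2 → C_1 sends each 2-simplex [p,q,r] to [q,r] − [p,r] + [p,q]. For instance
  ∂[4,6,8] = [6,8] − [4,8] + [4,6],
  ∂[3,5,8] = [5,8] − [3,8] + [3,5].
This gives a 27×18 integer matrix of rank 18; reducing to Smith normal form yields diagonal entries (1,1,1,1,1,1,1,1,1,1,1,1,1,1,1,1,1,2).

From H_k ≅ ker(∂_k) / im(∂_{k+1}) we obtain:

  H_0: rank C_0 − rank ∂_1 = 9 − 8 = 1, and the invariant factors of ∂_1 are all 1, so H_0 = Z.
  H_1: rank ker ∂_1 − rank ∂_2 = (27 − 8) − 18 = 1, and ∂_2 has invariant factor 2 > 1, so H_1 = Z ⊕ Z/2Z.
  H_2: rank ker ∂_2 − rank ∂_3 = (18 − 18) − 0 = 0, and there is no ∂_3, so H_2 = 0.

H_0 ≅ Z,  H_1 ≅ Z ⊕ Z/2Z,  H_2 = 0.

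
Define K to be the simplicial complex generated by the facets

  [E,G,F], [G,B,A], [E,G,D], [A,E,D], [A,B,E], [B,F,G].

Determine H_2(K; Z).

Fix the vertex order A < B < D < E < F < G and write every simplex with vertices in increasing order. Then dim K = 2 and the simplices of K are:

  0-simplices (6): A, B, D, E, F, G
  1-simplices (12): AB, AD, AE, AG, BE, BF, BG, DE, DG, EF, EG, FG
  2-simplices (6): ABE, ABG, ADE, BFG, DEG, EFG

giving chain groups C_0 ≅ Z^6, C_1 ≅ Z^12, C_2 ≅ Z^6.

The boundary map ∂_1: C_1 → C_0 is given by ∂[p,q] = [q] − [p]. For instance
  ∂AG = G − A.
As a 6×12 matrix over Z this has rank 5, with invariant factors (1,1,1,1,1).

∂_2: C_2 → C_1 sends each 2-simplex [p,q,r] to [q,r] − [p,r] + [p,q]. For instance
  ∂ABG = BG − AG + AB,
  ∂DEG = EG − DG + DE.
As a 12×6 matrix over Z this has rank 6, with invariant factors (1,1,1,1,1,1).

From H_k ≅ ker(∂_k) / im(∂_{k+1}) we obtain:

  H_2: rank ker ∂_2 − rank ∂_3 = (6 − 6) − 0 = 0, and there is no ∂_3, so H_2 ≅ 0.

H_2 = 0.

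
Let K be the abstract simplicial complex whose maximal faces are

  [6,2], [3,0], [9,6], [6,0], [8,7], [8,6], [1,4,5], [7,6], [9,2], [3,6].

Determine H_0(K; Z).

H_0 ≅ Z^2.

Take the total order 0 < 1 < 2 < 3 < 4 < 5 < 6 < 7 < 8 < 9 on the vertex set. Then K (dimension 2) consists of the simplices:

  0-simplices (10): [0], [1], [2], [3], [4], [5], [6], [7], [8], [9]
  1-simplices (12): [0,3], [0,6], [1,4], [1,5], [2,6], [2,9], [3,6], [4,5], [6,7], [6,8], [6,9], [7,8]
  2-simplices (1): [1,4,5]

giving chain groups C_0 ≅ Z^10, C_1 ≅ Z^12, C_2 ≅ Z^1.

∂_1: C_1 → C_0 sends each edge [p,q] (with p < q) to q − p. For instance
  ∂[6,7] = [7] − [6].
This gives a 10×12 integer matrix of rank 8; reducing to Smith normal form yields diagonal entries (1,1,1,1,1,1,1,1).

Boundary ∂_2: C_2 → C_1 sends each 2-simplex [p,q,r] to [q,r] − [p,r] + [p,q]. For instance
  ∂[1,4,5] = [4,5] − [1,5] + [1,4].
This gives a 12×1 integer matrix of rank 1; reducing to Smith normal form yields diagonal entries (1).

From H_k ≅ ker(∂_k) / im(∂_{k+1}) we obtain:

  H_0: rank C_0 − rank ∂_1 = 10 − 8 = 2, and the invariant factors of ∂_1 are all 1, so H_0 ≅ Z^2.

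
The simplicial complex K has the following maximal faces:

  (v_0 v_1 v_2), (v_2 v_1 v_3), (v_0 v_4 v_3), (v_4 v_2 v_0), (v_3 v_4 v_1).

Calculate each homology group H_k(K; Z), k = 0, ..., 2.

Fix the vertex order v_0 < v_1 < v_2 < v_3 < v_4 and write every simplex with vertices in increasing order. Then dim K = 2 and the simplices of K are:

  0-simplices (5): [v_0], [v_1], [v_2], [v_3], [v_4]
  1-simplices (10): [v_0,v_1], [v_0,v_2], [v_0,v_3], [v_0,v_4], [v_1,v_2], [v_1,v_3], [v_1,v_4], [v_2,v_3], [v_2,v_4], [v_3,v_4]
  2-simplices (5): [v_0,v_1,v_2], [v_0,v_2,v_4], [v_0,v_3,v_4], [v_1,v_2,v_3], [v_1,v_3,v_4]

giving chain groups C_0 ≅ Z^5, C_1 ≅ Z^10, C_2 ≅ Z^5.

Boundary ∂_1: C_1 → C_0 is given by ∂[p,q] = [q] − [p]. For instance
  ∂[v_1,v_2] = [v_2] − [v_1].
As a 5×10 matrix over Z this has rank 4, with invariant factors (1,1,1,1).

The boundary map ∂_2: C_2 → C_1 acts by ∂[p,q,r] = [q,r] − [p,r] + [p,q]. For instance
  ∂[v_0,v_1,v_2] = [v_1,v_2] − [v_0,v_2] + [v_0,v_1],
  ∂[v_1,v_2,v_3] = [v_2,v_3] − [v_1,v_3] + [v_1,v_2].
The resulting 10×5 matrix has rank 5, and its Smith normal form has invariant factors (1,1,1,1,1).

Now H_k = ker ∂_k / im ∂_{k+1}, so:

  H_0: rank C_0 − rank ∂_1 = 5 − 4 = 1, and the invariant factors of ∂_1 are all 1, so H_0 ≅ Z.
  H_1: rank ker ∂_1 − rank ∂_2 = (10 − 4) − 5 = 1, and the invariant factors of ∂_2 are all 1, so H_1 ≅ Z.
  H_2: rank ker ∂_2 − rank ∂_3 = (5 − 5) − 0 = 0, and there is no ∂_3, so H_2 ≅ 0.

As a check, the Euler characteristic is 5 − 10 + 5 = 0, which agrees with 1 − 1 + 0 = 0.

H_0 ≅ Z,  H_1 ≅ Z,  H_2 = 0.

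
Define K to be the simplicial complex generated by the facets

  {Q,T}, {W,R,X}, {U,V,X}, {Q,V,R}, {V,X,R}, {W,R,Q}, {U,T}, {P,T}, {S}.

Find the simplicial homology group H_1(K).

H_1 ≅ Z.

Fix the vertex order P < Q < R < S < T < U < V < W < X and write every simplex with vertices in increasing order. Then dim K = 2 and the simplices of K are:

  0-simplices (9): P, Q, R, S, T, U, V, W, X
  1-simplices (13): PT, QR, QT, QV, QW, RV, RW, RX, TU, UV, UX, VX, WX
  2-simplices (5): QRV, QRW, RVX, RWX, UVX

so the chain groups are C_0 ≅ Z^9, C_1 ≅ Z^13, C_2 ≅ Z^5.

The boundary map ∂_1: C_1 → C_0 sends each edge [p,q] (with p < q) to q − p. For instance
  ∂PT = T − P.
The resulting 9×13 matrix has rank 7, and its Smith normal form has invariant factors (1,1,1,1,1,1,1).

The boundary map ∂_2: C_2 → C_1 maps a triangle to the signed sum of its edges. For instance
  ∂QRV = RV − QV + QR,
  ∂UVX = VX − UX + UV.
The resulting 13×5 matrix has rank 5, and its Smith normal form has invariant factors (1,1,1,1,1).

Reading off H_k = ker ∂_k / im ∂_{k+1}:

  H_1: rank ker ∂_1 − rank ∂_2 = (13 − 7) − 5 = 1, and the invariant factors of ∂_2 are all 1, so H_1 ≅ Z.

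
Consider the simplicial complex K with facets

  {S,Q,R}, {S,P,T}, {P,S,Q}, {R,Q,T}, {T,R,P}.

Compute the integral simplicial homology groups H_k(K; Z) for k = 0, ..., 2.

H_0 = Z,  H_1 = Z,  H_2 = 0.

Order the vertices as P < Q < R < S < T. Listing each simplex with vertices in this order, K has dimension 2 with simplices:

  0-simplices (5): P, Q, R, S, T
  1-simplices (10): PQ, PR, PS, PT, QR, QS, QT, RS, RT, ST
  2-simplices (5): PQS, PRT, PST, QRS, QRT

giving chain groups C_0 ≅ Z^5, C_1 ≅ Z^10, C_2 ≅ Z^5.

The boundary map ∂_1: C_1 → C_0 is given by ∂[p,q] = [q] − [p]. For instance
  ∂RT = T − R.
The resulting 5×10 matrix has rank 4, and its Smith normal form has invariant factors (1,1,1,1).

∂_2: C_2 → C_1 sends each 2-simplex [p,q,r] to [q,r] − [p,r] + [p,q]. For instance
  ∂QRS = RS − QS + QR,
  ∂PQS = QS − PS + PQ.
As a 10×5 matrix over Z this has rank 5, with invariant factors (1,1,1,1,1).

Reading off H_k = ker ∂_k / im ∂_{k+1}:

  H_0: rank C_0 − rank ∂_1 = 5 − 4 = 1, and the invariant factors of ∂_1 are all 1, so H_0 = Z.
  H_1: rank ker ∂_1 − rank ∂_2 = (10 − 4) − 5 = 1, and the invariant factors of ∂_2 are all 1, so H_1 = Z.
  H_2: rank ker ∂_2 − rank ∂_3 = (5 − 5) − 0 = 0, and there is no ∂_3, so H_2 = 0.

As a check, the Euler characteristic is 5 − 10 + 5 = 0, which agrees with 1 − 1 + 0 = 0.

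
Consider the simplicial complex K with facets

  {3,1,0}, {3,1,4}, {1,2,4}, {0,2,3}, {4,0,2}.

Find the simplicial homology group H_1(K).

Take the total order 0 < 1 < 2 < 3 < 4 on the vertex set. Then K (dimension 2) consists of the simplices:

  0-simplices (5): [0], [1], [2], [3], [4]
  1-simplices (10): [0,1], [0,2], [0,3], [0,4], [1,2], [1,3], [1,4], [2,3], [2,4], [3,4]
  2-simplices (5): [0,1,3], [0,2,3], [0,2,4], [1,2,4], [1,3,4]

so the chain groups are C_0 ≅ Z^5, C_1 ≅ Z^10, C_2 ≅ Z^5.

The boundary map ∂_1: C_1 → C_0 sends each edge [p,q] (with p < q) to q − p. For instance
  ∂[1,2] = [2] − [1].
The 5×10 boundary matrix has rank 4 and Smith normal form diag(1,1,1,1).

Boundary ∂_2: C_2 → C_1 acts by ∂[p,q,r] = [q,r] − [p,r] + [p,q]. For instance
  ∂[0,2,3] = [2,3] − [0,3] + [0,2],
  ∂[1,3,4] = [3,4] − [1,4] + [1,3].
The resulting 10×5 matrix has rank 5, and its Smith normal form has invariant factors (1,1,1,1,1).

Reading off H_k = ker ∂_k / im ∂_{k+1}:

  H_1: rank ker ∂_1 − rank ∂_2 = (10 − 4) − 5 = 1, and the invariant factors of ∂_2 are all 1, so H_1 = Z.

H_1 ≅ Z.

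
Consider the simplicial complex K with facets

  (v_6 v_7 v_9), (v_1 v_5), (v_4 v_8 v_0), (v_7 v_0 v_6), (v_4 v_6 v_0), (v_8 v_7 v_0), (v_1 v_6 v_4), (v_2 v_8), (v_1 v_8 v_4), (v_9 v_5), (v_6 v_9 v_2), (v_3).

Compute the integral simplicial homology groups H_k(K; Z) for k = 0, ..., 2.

H_0 ≅ Z^2,  H_1 ≅ Z^2,  H_2 = 0.

K has 10 vertices, 18 edges, 8 triangles.
rank ∂_0 = 0, rank ∂_1 = 8 ⇒ b_0 = 10 − 0 − 8 = 2; all invariant factors of ∂_1 are 1 so no torsion. So H_0 = Z^2.
rank ∂_1 = 8, rank ∂_2 = 8 ⇒ b_1 = 18 − 8 − 8 = 2; all invariant factors of ∂_2 are 1 so no torsion. So H_1 = Z^2.
rank ∂_2 = 8, rank ∂_3 = 0 ⇒ b_2 = 8 − 8 − 0 = 0. So H_2 = 0.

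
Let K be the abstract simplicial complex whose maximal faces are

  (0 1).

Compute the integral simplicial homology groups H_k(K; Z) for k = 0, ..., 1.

H_0 ≅ Z,  H_1 = 0.

We work with the vertex ordering 0 < 1. The simplices of K, each written with vertices in increasing order, are:

  0-simplices (2): [0], [1]
  1-simplices (1): [0,1]

so the chain groups are C_0 ≅ Z^2, C_1 ≅ Z^1.

∂_1: C_1 → C_0 is given by ∂[p,q] = [q] − [p].
The 2×1 boundary matrix has rank 1 and Smith normal form diag(1).

Computing H_k = (kernel of ∂_k) / (image of ∂_{k+1}):

  H_0: rank C_0 − rank ∂_1 = 2 − 1 = 1, and the invariant factors of ∂_1 are all 1, so H_0 ≅ Z.
  H_1: rank ker ∂_1 − rank ∂_2 = (1 − 1) − 0 = 0, and there is no ∂_2, so H_1 ≅ 0.

As a check, the Euler characteristic is 2 − 1 = 1, which agrees with 1 − 0 = 1.
(K is a triangulation of the 1-simplex.)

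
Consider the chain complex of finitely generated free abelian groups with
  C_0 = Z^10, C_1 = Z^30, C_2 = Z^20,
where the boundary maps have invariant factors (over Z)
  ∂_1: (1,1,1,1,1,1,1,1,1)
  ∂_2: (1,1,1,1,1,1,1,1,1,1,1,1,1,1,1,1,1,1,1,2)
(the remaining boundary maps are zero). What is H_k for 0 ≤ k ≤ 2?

H_0 ≅ Z,  H_1 ≅ Z ⊕ Z/2Z,  H_2 = 0.

H_0: b_0 = 10 − 0 − 9 = 1; torsion from ∂_1 factors > 1: none. So H_0 ≅ Z.
H_1: b_1 = 30 − 9 − 20 = 1; torsion from ∂_2 factors > 1: [2]. So H_1 ≅ Z ⊕ Z/2Z.
H_2: b_2 = 20 − 20 − 0 = 0; torsion from ∂_3 factors > 1: none. So H_2 ≅ 0.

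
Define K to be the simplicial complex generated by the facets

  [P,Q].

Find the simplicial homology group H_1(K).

H_1 = 0.

K has 2 vertices, 1 edge.
rank ∂_1 = 1, rank ∂_2 = 0 ⇒ b_1 = 1 − 1 − 0 = 0. So H_1 ≅ 0.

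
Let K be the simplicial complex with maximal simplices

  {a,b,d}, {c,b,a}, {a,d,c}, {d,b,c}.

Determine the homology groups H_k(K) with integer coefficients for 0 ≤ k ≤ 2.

H_0 ≅ Z,  H_1 = 0,  H_2 ≅ Z.

Fix the vertex order a < b < c < d and write every simplex with vertices in increasing order. Then dim K = 2 and the simplices of K are:

  0-simplices (4): a, b, c, d
  1-simplices (6): ab, ac, ad, bc, bd, cd
  2-simplices (4): abc, abd, acd, bcd

giving chain groups C_0 ≅ Z^4, C_1 ≅ Z^6, C_2 ≅ Z^4.

Boundary ∂_1: C_1 → C_0 sends each edge [p,q] (with p < q) to q − p. For instance
  ∂ac = c − a.
As a 4×6 matrix over Z this has rank 3, with invariant factors (1,1,1).

∂_2: C_2 → C_1 maps a triangle to the signed sum of its edges. For instance
  ∂abc = bc − ac + ab,
  ∂acd = cd − ad + ac.
The 6×4 boundary matrix has rank 3 and Smith normal form diag(1,1,1).

From H_k ≅ ker(∂_k) / im(∂_{k+1}) we obtain:

  H_0: rank C_0 − rank ∂_1 = 4 − 3 = 1, and the invariant factors of ∂_1 are all 1, so H_0 = Z.
  H_1: rank ker ∂_1 − rank ∂_2 = (6 − 3) − 3 = 0, and the invariant factors of ∂_2 are all 1, so H_1 = 0.
  H_2: rank ker ∂_2 − rank ∂_3 = (4 − 3) − 0 = 1, and there is no ∂_3, so H_2 = Z.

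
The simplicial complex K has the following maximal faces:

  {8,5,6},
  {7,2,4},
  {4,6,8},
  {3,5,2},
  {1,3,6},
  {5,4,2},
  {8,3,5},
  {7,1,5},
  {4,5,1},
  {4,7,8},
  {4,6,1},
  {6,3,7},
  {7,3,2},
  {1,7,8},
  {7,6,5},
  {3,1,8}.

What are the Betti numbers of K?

b_0 = 1, b_1 = 2, b_2 = 1.

Order the vertices as 1 < 2 < 3 < 4 < 5 < 6 < 7 < 8. Listing each simplex with vertices in this order, K has dimension 2 with simplices:

  0-simplices (8): [1], [2], [3], [4], [5], [6], [7], [8]
  1-simplices (24): (24 of them)
  2-simplices (16): [1,3,6], [1,3,8], [1,4,5], [1,4,6], [1,5,7], [1,7,8], [2,3,5], [2,3,7], [2,4,5], [2,4,7], [3,5,8], [3,6,7], [4,6,8], [4,7,8], [5,6,7], [5,6,8]

Hence C_0 ≅ Z^8, C_1 ≅ Z^24, C_2 ≅ Z^16.

∂_1: C_1 → C_0 maps an edge to its endpoints' difference, ∂[p,q] = q − p.
The resulting 8×24 matrix has rank 7, and its Smith normal form has invariant factors (1,1,1,1,1,1,1).

The boundary map ∂_2: C_2 → C_1 maps a triangle to the signed sum of its edges. For instance
  ∂[5,6,7] = [6,7] − [5,7] + [5,6],
  ∂[2,3,5] = [3,5] − [2,5] + [2,3].
The resulting 24×16 matrix has rank 15, and its Smith normal form has invariant factors (1,1,1,1,1,1,1,1,1,1,1,1,1,1,1).

From H_k ≅ ker(∂_k) / im(∂_{k+1}) we obtain:

  H_0: rank C_0 − rank ∂_1 = 8 − 7 = 1, and the invariant factors of ∂_1 are all 1, so H_0 ≅ Z.
  H_1: rank ker ∂_1 − rank ∂_2 = (24 − 7) − 15 = 2, and the invariant factors of ∂_2 are all 1, so H_1 ≅ Z^2.
  H_2: rank ker ∂_2 − rank ∂_3 = (16 − 15) − 0 = 1, and there is no ∂_3, so H_2 ≅ Z.

Hence the Betti numbers are b_0 = 1, b_1 = 2, b_2 = 1.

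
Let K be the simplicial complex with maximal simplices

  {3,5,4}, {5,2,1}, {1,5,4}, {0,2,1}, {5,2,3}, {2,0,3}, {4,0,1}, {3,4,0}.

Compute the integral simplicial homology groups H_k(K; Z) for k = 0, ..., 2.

Order the vertices as 0 < 1 < 2 < 3 < 4 < 5. Listing each simplex with vertices in this order, K has dimension 2 with simplices:

  0-simplices (6): [0], [1], [2], [3], [4], [5]
  1-simplices (12): [0,1], [0,2], [0,3], [0,4], [1,2], [1,4], [1,5], [2,3], [2,5], [3,4], [3,5], [4,5]
  2-simplices (8): [0,1,2], [0,1,4], [0,2,3], [0,3,4], [1,2,5], [1,4,5], [2,3,5], [3,4,5]

giving chain groups C_0 ≅ Z^6, C_1 ≅ Z^12, C_2 ≅ Z^8.

∂_1: C_1 → C_0 is given by ∂[p,q] = [q] − [p]. For instance
  ∂[1,4] = [4] − [1].
As a 6×12 matrix over Z this has rank 5, with invariant factors (1,1,1,1,1).

The boundary map ∂_2: C_2 → C_1 maps a triangle to the signed sum of its edges. For instance
  ∂[1,4,5] = [4,5] − [1,5] + [1,4],
  ∂[1,2,5] = [2,5] − [1,5] + [1,2].
The resulting 12×8 matrix has rank 7, and its Smith normal form has invariant factors (1,1,1,1,1,1,1).

Now H_k = ker ∂_k / im ∂_{k+1}, so:

  H_0: rank C_0 − rank ∂_1 = 6 − 5 = 1, and the invariant factors of ∂_1 are all 1, so H_0 ≅ Z.
  H_1: rank ker ∂_1 − rank ∂_2 = (12 − 5) − 7 = 0, and the invariant factors of ∂_2 are all 1, so H_1 ≅ 0.
  H_2: rank ker ∂_2 − rank ∂_3 = (8 − 7) − 0 = 1, and there is no ∂_3, so H_2 ≅ Z.

(K is a triangulation of the 2-sphere S^2.)

H_0 = Z,  H_1 = 0,  H_2 = Z.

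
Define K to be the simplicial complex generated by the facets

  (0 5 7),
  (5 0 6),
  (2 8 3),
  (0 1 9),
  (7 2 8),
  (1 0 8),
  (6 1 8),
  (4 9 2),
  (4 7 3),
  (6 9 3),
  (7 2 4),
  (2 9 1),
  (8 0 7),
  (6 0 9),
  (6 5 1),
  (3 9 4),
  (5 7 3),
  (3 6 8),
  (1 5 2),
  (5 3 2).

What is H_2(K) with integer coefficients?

Fix the vertex order 0 < 1 < 2 < 3 < 4 < 5 < 6 < 7 < 8 < 9 and write every simplex with vertices in increasing order. Then dim K = 2 and the simplices of K are:

  0-simplices (10): [0], [1], [2], [3], [4], [5], [6], [7], [8], [9]
  1-simplices (30): (30 of them)
  2-simplices (20): (20 of them)

Hence C_0 ≅ Z^10, C_1 ≅ Z^30, C_2 ≅ Z^20.

The boundary map ∂_1: C_1 → C_0 sends each edge [p,q] (with p < q) to q − p. For instance
  ∂[0,1] = [1] − [0].
The 10×30 boundary matrix has rank 9 and Smith normal form diag(1,1,1,1,1,1,1,1,1).

The boundary map ∂_2: C_2 → C_1 acts by ∂[p,q,r] = [q,r] − [p,r] + [p,q]. For instance
  ∂[1,5,6] = [5,6] − [1,6] + [1,5],
  ∂[3,6,9] = [6,9] − [3,9] + [3,6].
As a 30×20 matrix over Z this has rank 20, with invariant factors (1,1,1,1,1,1,1,1,1,1,1,1,1,1,1,1,1,1,1,2).

From H_k ≅ ker(∂_k) / im(∂_{k+1}) we obtain:

  H_2: rank ker ∂_2 − rank ∂_3 = (20 − 20) − 0 = 0, and there is no ∂_3, so H_2 ≅ 0.

H_2 ≅ 0.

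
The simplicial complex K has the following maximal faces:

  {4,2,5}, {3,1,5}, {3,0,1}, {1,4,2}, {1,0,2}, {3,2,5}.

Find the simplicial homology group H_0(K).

Fix the vertex order 0 < 1 < 2 < 3 < 4 < 5 and write every simplex with vertices in increasing order. Then dim K = 2 and the simplices of K are:

  0-simplices (6): [0], [1], [2], [3], [4], [5]
  1-simplices (12): [0,1], [0,2], [0,3], [1,2], [1,3], [1,4], [1,5], [2,3], [2,4], [2,5], [3,5], [4,5]
  2-simplices (6): [0,1,2], [0,1,3], [1,2,4], [1,3,5], [2,3,5], [2,4,5]

Hence C_0 ≅ Z^6, C_1 ≅ Z^12, C_2 ≅ Z^6.

Boundary ∂_1: C_1 → C_0 maps an edge to its endpoints' difference, ∂[p,q] = q − p.
The resulting 6×12 matrix has rank 5, and its Smith normal form has invariant factors (1,1,1,1,1).

Boundary ∂_2: C_2 → C_1 sends each 2-simplex [p,q,r] to [q,r] − [p,r] + [p,q]. For instance
  ∂[2,4,5] = [4,5] − [2,5] + [2,4],
  ∂[0,1,3] = [1,3] − [0,3] + [0,1].
This gives a 12×6 integer matrix of rank 6; reducing to Smith normal form yields diagonal entries (1,1,1,1,1,1).

From H_k ≅ ker(∂_k) / im(∂_{k+1}) we obtain:

  H_0: rank C_0 − rank ∂_1 = 6 − 5 = 1, and the invariant factors of ∂_1 are all 1, so H_0 ≅ Z.

H_0 ≅ Z.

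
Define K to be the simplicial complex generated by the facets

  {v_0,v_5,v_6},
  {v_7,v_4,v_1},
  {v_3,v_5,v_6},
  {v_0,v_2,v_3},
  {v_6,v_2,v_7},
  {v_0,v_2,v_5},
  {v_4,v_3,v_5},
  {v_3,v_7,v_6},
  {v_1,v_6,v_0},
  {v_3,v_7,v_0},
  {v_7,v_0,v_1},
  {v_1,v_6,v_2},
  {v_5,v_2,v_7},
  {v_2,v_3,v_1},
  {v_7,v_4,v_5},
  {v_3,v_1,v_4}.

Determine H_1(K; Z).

Fix the vertex order v_0 < v_1 < v_2 < v_3 < v_4 < v_5 < v_6 < v_7 and write every simplex with vertices in increasing order. Then dim K = 2 and the simplices of K are:

  0-simplices (8): [v_0], [v_1], [v_2], [v_3], [v_4], [v_5], [v_6], [v_7]
  1-simplices (24): (24 of them)
  2-simplices (16): (16 of them)

Hence C_0 ≅ Z^8, C_1 ≅ Z^24, C_2 ≅ Z^16.

∂_1: C_1 → C_0 maps an edge to its endpoints' difference, ∂[p,q] = q − p.
The resulting 8×24 matrix has rank 7, and its Smith normal form has invariant factors (1,1,1,1,1,1,1).

Boundary ∂_2: C_2 → C_1 acts by ∂[p,q,r] = [q,r] − [p,r] + [p,q]. For instance
  ∂[v_2,v_5,v_7] = [v_5,v_7] − [v_2,v_7] + [v_2,v_5],
  ∂[v_2,v_6,v_7] = [v_6,v_7] − [v_2,v_7] + [v_2,v_6].
The resulting 24×16 matrix has rank 15, and its Smith normal form has invariant factors (1,1,1,1,1,1,1,1,1,1,1,1,1,1,1).

Computing H_k = (kernel of ∂_k) / (image of ∂_{k+1}):

  H_1: rank ker ∂_1 − rank ∂_2 = (24 − 7) − 15 = 2, and the invariant factors of ∂_2 are all 1, so H_1 = Z^2.

(K is a triangulation of the torus T^2.)

H_1 = Z^2.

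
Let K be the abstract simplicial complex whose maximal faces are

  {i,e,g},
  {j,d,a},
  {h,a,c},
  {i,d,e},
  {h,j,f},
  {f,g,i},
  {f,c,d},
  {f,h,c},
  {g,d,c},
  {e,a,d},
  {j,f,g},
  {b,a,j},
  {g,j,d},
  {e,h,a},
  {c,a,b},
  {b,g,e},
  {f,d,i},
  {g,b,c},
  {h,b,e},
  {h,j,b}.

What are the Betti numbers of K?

Take the total order a < b < c < d < e < f < g < h < i < j on the vertex set. Then K (dimension 2) consists of the simplices:

  0-simplices (10): a, b, c, d, e, f, g, h, i, j
  1-simplices (30): ab, ac, ad, ae, ah, aj, bc, be, bg, bh, bj, cd, cf, cg, ch, de, df, dg, di, dj, eg, eh, ei, fg, fh, fi, fj, gi, gj, hj
  2-simplices (20): abc, abj, ach, ade, adj, aeh, bcg, beg, beh, bhj, cdf, cdg, cfh, dei, dfi, dgj, egi, fgi, fgj, fhj

so the chain groups are C_0 ≅ Z^10, C_1 ≅ Z^30, C_2 ≅ Z^20.

Boundary ∂_1: C_1 → C_0 sends each edge [p,q] (with p < q) to q − p.
This gives a 10×30 integer matrix of rank 9; reducing to Smith normal form yields diagonal entries (1,1,1,1,1,1,1,1,1).

The boundary map ∂_2: C_2 → C_1 maps a triangle to the signed sum of its edges. For instance
  ∂dei = ei − di + de,
  ∂bhj = hj − bj + bh.
This gives a 30×20 integer matrix of rank 20; reducing to Smith normal form yields diagonal entries (1,1,1,1,1,1,1,1,1,1,1,1,1,1,1,1,1,1,1,2).

Now H_k = ker ∂_k / im ∂_{k+1}, so:

  H_0: rank C_0 − rank ∂_1 = 10 − 9 = 1, and the invariant factors of ∂_1 are all 1, so H_0 = Z.
  H_1: rank ker ∂_1 − rank ∂_2 = (30 − 9) − 20 = 1, and ∂_2 has invariant factor 2 > 1, so H_1 = Z ⊕ Z/2.
  H_2: rank ker ∂_2 − rank ∂_3 = (20 − 20) − 0 = 0, and there is no ∂_3, so H_2 = 0.

Hence the Betti numbers are b_0 = 1, b_1 = 1, b_2 = 0.

b_0 = 1, b_1 = 1, b_2 = 0.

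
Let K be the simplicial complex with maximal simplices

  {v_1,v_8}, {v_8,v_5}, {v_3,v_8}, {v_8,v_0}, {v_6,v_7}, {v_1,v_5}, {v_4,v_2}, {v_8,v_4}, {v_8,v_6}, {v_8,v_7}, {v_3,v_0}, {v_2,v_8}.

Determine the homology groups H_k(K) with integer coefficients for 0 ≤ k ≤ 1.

We work with the vertex ordering v_0 < v_1 < v_2 < v_3 < v_4 < v_5 < v_6 < v_7 < v_8. The simplices of K, each written with vertices in increasing order, are:

  0-simplices (9): [v_0], [v_1], [v_2], [v_3], [v_4], [v_5], [v_6], [v_7], [v_8]
  1-simplices (12): [v_0,v_3], [v_0,v_8], [v_1,v_5], [v_1,v_8], [v_2,v_4], [v_2,v_8], [v_3,v_8], [v_4,v_8], [v_5,v_8], [v_6,v_7], [v_6,v_8], [v_7,v_8]

Hence C_0 ≅ Z^9, C_1 ≅ Z^12.

The boundary map ∂_1: C_1 → C_0 sends each edge [p,q] (with p < q) to q − p. For instance
  ∂[v_2,v_8] = [v_8] − [v_2].
As a 9×12 matrix over Z this has rank 8, with invariant factors (1,1,1,1,1,1,1,1).

Computing H_k = (kernel of ∂_k) / (image of ∂_{k+1}):

  H_0: rank C_0 − rank ∂_1 = 9 − 8 = 1, and the invariant factors of ∂_1 are all 1, so H_0 = Z.
  H_1: rank ker ∂_1 − rank ∂_2 = (12 − 8) − 0 = 4, and there is no ∂_2, so H_1 = Z^4.

As a check, the Euler characteristic is 9 − 12 = -3, which agrees with 1 − 4 = -3.

H_0 ≅ Z,  H_1 ≅ Z^4.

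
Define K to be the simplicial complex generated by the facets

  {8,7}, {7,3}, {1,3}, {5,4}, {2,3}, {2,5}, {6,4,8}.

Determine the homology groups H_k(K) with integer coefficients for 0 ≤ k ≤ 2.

Order the vertices as 1 < 2 < 3 < 4 < 5 < 6 < 7 < 8. Listing each simplex with vertices in this order, K has dimension 2 with simplices:

  0-simplices (8): [1], [2], [3], [4], [5], [6], [7], [8]
  1-simplices (9): [1,3], [2,3], [2,5], [3,7], [4,5], [4,6], [4,8], [6,8], [7,8]
  2-simplices (1): [4,6,8]

Hence C_0 ≅ Z^8, C_1 ≅ Z^9, C_2 ≅ Z^1.

∂_1: C_1 → C_0 sends each edge [p,q] (with p < q) to q − p.
This gives a 8×9 integer matrix of rank 7; reducing to Smith normal form yields diagonal entries (1,1,1,1,1,1,1).

∂_2: C_2 → C_1 acts by ∂[p,q,r] = [q,r] − [p,r] + [p,q]. For instance
  ∂[4,6,8] = [6,8] − [4,8] + [4,6].
The resulting 9×1 matrix has rank 1, and its Smith normal form has invariant factors (1).

Now H_k = ker ∂_k / im ∂_{k+1}, so:

  H_0: rank C_0 − rank ∂_1 = 8 − 7 = 1, and the invariant factors of ∂_1 are all 1, so H_0 ≅ Z.
  H_1: rank ker ∂_1 − rank ∂_2 = (9 − 7) − 1 = 1, and the invariant factors of ∂_2 are all 1, so H_1 ≅ Z.
  H_2: rank ker ∂_2 − rank ∂_3 = (1 − 1) − 0 = 0, and there is no ∂_3, so H_2 ≅ 0.

As a check, the Euler characteristic is 8 − 9 + 1 = 0, which agrees with 1 − 1 + 0 = 0.

H_0 ≅ Z,  H_1 ≅ Z,  H_2 = 0.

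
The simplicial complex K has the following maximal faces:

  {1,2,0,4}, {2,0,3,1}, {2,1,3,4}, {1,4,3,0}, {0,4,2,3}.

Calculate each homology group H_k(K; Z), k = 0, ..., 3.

H_0 = Z,  H_1 = 0,  H_2 = 0,  H_3 = Z.

Order the vertices as 0 < 1 < 2 < 3 < 4. Listing each simplex with vertices in this order, K has dimension 3 with simplices:

  0-simplices (5): [0], [1], [2], [3], [4]
  1-simplices (10): [0,1], [0,2], [0,3], [0,4], [1,2], [1,3], [1,4], [2,3], [2,4], [3,4]
  2-simplices (10): [0,1,2], [0,1,3], [0,1,4], [0,2,3], [0,2,4], [0,3,4], [1,2,3], [1,2,4], [1,3,4], [2,3,4]
  3-simplices (5): [0,1,2,3], [0,1,2,4], [0,1,3,4], [0,2,3,4], [1,2,3,4]

giving chain groups C_0 ≅ Z^5, C_1 ≅ Z^10, C_2 ≅ Z^10, C_3 ≅ Z^5.

The boundary map ∂_1: C_1 → C_0 is given by ∂[p,q] = [q] − [p]. For instance
  ∂[1,2] = [2] − [1].
As a 5×10 matrix over Z this has rank 4, with invariant factors (1,1,1,1).

The boundary map ∂_2: C_2 → C_1 maps a triangle to the signed sum of its edges. For instance
  ∂[1,2,4] = [2,4] − [1,4] + [1,2],
  ∂[0,2,4] = [2,4] − [0,4] + [0,2].
The 10×10 boundary matrix has rank 6 and Smith normal form diag(1,1,1,1,1,1).

Boundary ∂_3: C_3 → C_2 sends each 3-simplex σ to the alternating sum Σ_i (−1)^i (σ with its i-th vertex removed). For instance
  ∂[0,1,3,4] = [1,3,4] − [0,3,4] + [0,1,4] − [0,1,3],
  ∂[0,1,2,3] = [1,2,3] − [0,2,3] + [0,1,3] − [0,1,2].
As a 10×5 matrix over Z this has rank 4, with invariant factors (1,1,1,1).

Reading off H_k = ker ∂_k / im ∂_{k+1}:

  H_0: rank C_0 − rank ∂_1 = 5 − 4 = 1, and the invariant factors of ∂_1 are all 1, so H_0 = Z.
  H_1: rank ker ∂_1 − rank ∂_2 = (10 − 4) − 6 = 0, and the invariant factors of ∂_2 are all 1, so H_1 = 0.
  H_2: rank ker ∂_2 − rank ∂_3 = (10 − 6) − 4 = 0, and the invariant factors of ∂_3 are all 1, so H_2 = 0.
  H_3: rank ker ∂_3 − rank ∂_4 = (5 − 4) − 0 = 1, and there is no ∂_4, so H_3 = Z.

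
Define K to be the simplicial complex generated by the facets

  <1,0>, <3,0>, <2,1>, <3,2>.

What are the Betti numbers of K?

b_0 = 1, b_1 = 1.

Fix the vertex order 0 < 1 < 2 < 3 and write every simplex with vertices in increasing order. Then dim K = 1 and the simplices of K are:

  0-simplices (4): [0], [1], [2], [3]
  1-simplices (4): [0,1], [0,3], [1,2], [2,3]

so the chain groups are C_0 ≅ Z^4, C_1 ≅ Z^4.

The boundary map ∂_1: C_1 → C_0 sends each edge [p,q] (with p < q) to q − p. For instance
  ∂[0,1] = [1] − [0].
The resulting 4×4 matrix has rank 3, and its Smith normal form has invariant factors (1,1,1).

Computing H_k = (kernel of ∂_k) / (image of ∂_{k+1}):

  H_0: rank C_0 − rank ∂_1 = 4 − 3 = 1, and the invariant factors of ∂_1 are all 1, so H_0 = Z.
  H_1: rank ker ∂_1 − rank ∂_2 = (4 − 3) − 0 = 1, and there is no ∂_2, so H_1 = Z.

(K is a triangulation of the circle S^1.)

Hence the Betti numbers are b_0 = 1, b_1 = 1.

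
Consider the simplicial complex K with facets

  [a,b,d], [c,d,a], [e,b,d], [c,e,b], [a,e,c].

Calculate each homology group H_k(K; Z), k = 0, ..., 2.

Fix the vertex order a < b < c < d < e and write every simplex with vertices in increasing order. Then dim K = 2 and the simplices of K are:

  0-simplices (5): a, b, c, d, e
  1-simplices (10): ab, ac, ad, ae, bc, bd, be, cd, ce, de
  2-simplices (5): abd, acd, ace, bce, bde

Hence C_0 ≅ Z^5, C_1 ≅ Z^10, C_2 ≅ Z^5.

Boundary ∂_1: C_1 → C_0 is given by ∂[p,q] = [q] − [p]. For instance
  ∂ac = c − a.
The resulting 5×10 matrix has rank 4, and its Smith normal form has invariant factors (1,1,1,1).

∂_2: C_2 → C_1 maps a triangle to the signed sum of its edges. For instance
  ∂bce = ce − be + bc,
  ∂acd = cd − ad + ac.
The 10×5 boundary matrix has rank 5 and Smith normal form diag(1,1,1,1,1).

From H_k ≅ ker(∂_k) / im(∂_{k+1}) we obtain:

  H_0: rank C_0 − rank ∂_1 = 5 − 4 = 1, and the invariant factors of ∂_1 are all 1, so H_0 ≅ Z.
  H_1: rank ker ∂_1 − rank ∂_2 = (10 − 4) − 5 = 1, and the invariant factors of ∂_2 are all 1, so H_1 ≅ Z.
  H_2: rank ker ∂_2 − rank ∂_3 = (5 − 5) − 0 = 0, and there is no ∂_3, so H_2 ≅ 0.

H_0 ≅ Z,  H_1 ≅ Z,  H_2 = 0.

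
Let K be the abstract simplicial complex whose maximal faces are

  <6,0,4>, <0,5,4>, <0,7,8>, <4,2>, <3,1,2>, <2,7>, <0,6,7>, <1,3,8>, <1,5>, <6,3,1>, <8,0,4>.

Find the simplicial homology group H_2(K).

Order the vertices as 0 < 1 < 2 < 3 < 4 < 5 < 6 < 7 < 8. Listing each simplex with vertices in this order, K has dimension 2 with simplices:

  0-simplices (9): [0], [1], [2], [3], [4], [5], [6], [7], [8]
  1-simplices (20): [0,4], [0,5], [0,6], [0,7], [0,8], [1,2], [1,3], [1,5], [1,6], [1,8], [2,3], [2,4], [2,7], [3,6], [3,8], [4,5], [4,6], [4,8], [6,7], [7,8]
  2-simplices (8): [0,4,5], [0,4,6], [0,4,8], [0,6,7], [0,7,8], [1,2,3], [1,3,6], [1,3,8]

Hence C_0 ≅ Z^9, C_1 ≅ Z^20, C_2 ≅ Z^8.

Boundary ∂_1: C_1 → C_0 maps an edge to its endpoints' difference, ∂[p,q] = q − p. For instance
  ∂[0,4] = [4] − [0].
The resulting 9×20 matrix has rank 8, and its Smith normal form has invariant factors (1,1,1,1,1,1,1,1).

Boundary ∂_2: C_2 → C_1 acts by ∂[p,q,r] = [q,r] − [p,r] + [p,q]. For instance
  ∂[1,2,3] = [2,3] − [1,3] + [1,2],
  ∂[0,6,7] = [6,7] − [0,7] + [0,6].
The 20×8 boundary matrix has rank 8 and Smith normal form diag(1,1,1,1,1,1,1,1).

Now H_k = ker ∂_k / im ∂_{k+1}, so:

  H_2: rank ker ∂_2 − rank ∂_3 = (8 − 8) − 0 = 0, and there is no ∂_3, so H_2 = 0.

H_2 = 0.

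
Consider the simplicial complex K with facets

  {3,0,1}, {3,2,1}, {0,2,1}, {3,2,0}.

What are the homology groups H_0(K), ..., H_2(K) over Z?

Take the total order 0 < 1 < 2 < 3 on the vertex set. Then K (dimension 2) consists of the simplices:

  0-simplices (4): [0], [1], [2], [3]
  1-simplices (6): [0,1], [0,2], [0,3], [1,2], [1,3], [2,3]
  2-simplices (4): [0,1,2], [0,1,3], [0,2,3], [1,2,3]

so the chain groups are C_0 ≅ Z^4, C_1 ≅ Z^6, C_2 ≅ Z^4.

Boundary ∂_1: C_1 → C_0 maps an edge to its endpoints' difference, ∂[p,q] = q − p. For instance
  ∂[0,3] = [3] − [0].
The resulting 4×6 matrix has rank 3, and its Smith normal form has invariant factors (1,1,1).

Boundary ∂_2: C_2 → C_1 acts by ∂[p,q,r] = [q,r] − [p,r] + [p,q]. For instance
  ∂[1,2,3] = [2,3] − [1,3] + [1,2],
  ∂[0,1,2] = [1,2] − [0,2] + [0,1].
This gives a 6×4 integer matrix of rank 3; reducing to Smith normal form yields diagonal entries (1,1,1).

From H_k ≅ ker(∂_k) / im(∂_{k+1}) we obtain:

  H_0: rank C_0 − rank ∂_1 = 4 − 3 = 1, and the invariant factors of ∂_1 are all 1, so H_0 ≅ Z.
  H_1: rank ker ∂_1 − rank ∂_2 = (6 − 3) − 3 = 0, and the invariant factors of ∂_2 are all 1, so H_1 ≅ 0.
  H_2: rank ker ∂_2 − rank ∂_3 = (4 − 3) − 0 = 1, and there is no ∂_3, so H_2 ≅ Z.

H_0 ≅ Z,  H_1 = 0,  H_2 ≅ Z.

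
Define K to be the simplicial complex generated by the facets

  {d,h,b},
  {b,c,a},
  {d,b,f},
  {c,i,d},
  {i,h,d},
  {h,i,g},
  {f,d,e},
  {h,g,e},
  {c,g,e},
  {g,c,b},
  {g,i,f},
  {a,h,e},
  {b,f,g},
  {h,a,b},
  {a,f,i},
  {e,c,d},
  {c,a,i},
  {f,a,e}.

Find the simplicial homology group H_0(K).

H_0 = Z.

Order the vertices as a < b < c < d < e < f < g < h < i. Listing each simplex with vertices in this order, K has dimension 2 with simplices:

  0-simplices (9): a, b, c, d, e, f, g, h, i
  1-simplices (27): ab, ac, ae, af, ah, ai, bc, bd, bf, bg, bh, cd, ce, cg, ci, de, df, dh, di, ef, eg, eh, fg, fi, gh, gi, hi
  2-simplices (18): abc, abh, aci, aef, aeh, afi, bcg, bdf, bdh, bfg, cde, cdi, ceg, def, dhi, egh, fgi, ghi

Hence C_0 ≅ Z^9, C_1 ≅ Z^27, C_2 ≅ Z^18.

Boundary ∂_1: C_1 → C_0 sends each edge [p,q] (with p < q) to q − p. For instance
  ∂fi = i − f.
This gives a 9×27 integer matrix of rank 8; reducing to Smith normal form yields diagonal entries (1,1,1,1,1,1,1,1).

∂_2: C_2 → C_1 acts by ∂[p,q,r] = [q,r] − [p,r] + [p,q]. For instance
  ∂afi = fi − ai + af,
  ∂dhi = hi − di + dh.
As a 27×18 matrix over Z this has rank 17, with invariant factors (1,1,1,1,1,1,1,1,1,1,1,1,1,1,1,1,1).

Reading off H_k = ker ∂_k / im ∂_{k+1}:

  H_0: rank C_0 − rank ∂_1 = 9 − 8 = 1, and the invariant factors of ∂_1 are all 1, so H_0 = Z.

(K is a triangulation of the torus T^2.)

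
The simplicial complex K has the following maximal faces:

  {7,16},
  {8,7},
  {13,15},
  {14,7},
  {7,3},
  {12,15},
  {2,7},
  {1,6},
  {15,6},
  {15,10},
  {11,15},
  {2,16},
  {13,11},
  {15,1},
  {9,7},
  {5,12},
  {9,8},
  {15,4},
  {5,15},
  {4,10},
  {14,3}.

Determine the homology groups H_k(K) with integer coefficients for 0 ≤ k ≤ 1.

We work with the vertex ordering 1 < 2 < 3 < 4 < 5 < 6 < 7 < 8 < 9 < 10 < 11 < 12 < 13 < 14 < 15 < 16. The simplices of K, each written with vertices in increasing order, are:

  0-simplices (16): [1], [2], [3], [4], [5], [6], [7], [8], [9], [10], [11], [12], [13], [14], [15], [16]
  1-simplices (21): (21 of them)

Hence C_0 ≅ Z^16, C_1 ≅ Z^21.

The boundary map ∂_1: C_1 → C_0 maps an edge to its endpoints' difference, ∂[p,q] = q − p. For instance
  ∂[3,7] = [7] − [3].
The resulting 16×21 matrix has rank 14, and its Smith normal form has invariant factors (1,1,1,1,1,1,1,1,1,1,1,1,1,1).

Computing H_k = (kernel of ∂_k) / (image of ∂_{k+1}):

  H_0: rank C_0 − rank ∂_1 = 16 − 14 = 2, and the invariant factors of ∂_1 are all 1, so H_0 ≅ Z^2.
  H_1: rank ker ∂_1 − rank ∂_2 = (21 − 14) − 0 = 7, and there is no ∂_2, so H_1 ≅ Z^7.

As a check, the Euler characteristic is 16 − 21 = -5, which agrees with 2 − 7 = -5.
(K is a triangulation of the disjoint union of a wedge of 3 circles and a wedge of 4 circles.)

H_0 ≅ Z^2,  H_1 ≅ Z^7.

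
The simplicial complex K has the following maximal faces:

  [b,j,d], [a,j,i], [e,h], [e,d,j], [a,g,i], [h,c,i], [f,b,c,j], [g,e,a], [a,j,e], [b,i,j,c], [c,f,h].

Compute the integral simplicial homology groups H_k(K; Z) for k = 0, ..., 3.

Order the vertices as a < b < c < d < e < f < g < h < i < j. Listing each simplex with vertices in this order, K has dimension 3 with simplices:

  0-simplices (10): a, b, c, d, e, f, g, h, i, j
  1-simplices (23): ae, ag, ai, aj, bc, bd, bf, bi, bj, cf, ch, ci, cj, de, dj, eg, eh, ej, fh, fj, gi, hi, ij
  2-simplices (15): aeg, aej, agi, aij, bcf, bci, bcj, bdj, bfj, bij, cfh, cfj, chi, cij, dej
  3-simplices (2): bcfj, bcij

Hence C_0 ≅ Z^10, C_1 ≅ Z^23, C_2 ≅ Z^15, C_3 ≅ Z^2.

The boundary map ∂_1: C_1 → C_0 maps an edge to its endpoints' difference, ∂[p,q] = q − p. For instance
  ∂ae = e − a.
The 10×23 boundary matrix has rank 9 and Smith normal form diag(1,1,1,1,1,1,1,1,1).

∂_2: C_2 → C_1 sends each 2-simplex [p,q,r] to [q,r] − [p,r] + [p,q]. For instance
  ∂bfj = fj − bj + bf,
  ∂chi = hi − ci + ch.
The resulting 23×15 matrix has rank 13, and its Smith normal form has invariant factors (1,1,1,1,1,1,1,1,1,1,1,1,1).

∂_3: C_3 → C_2 sends each 3-simplex σ to the alternating sum Σ_i (−1)^i (σ with its i-th vertex removed). For instance
  ∂bcfj = cfj − bfj + bcj − bcf,
  ∂bcij = cij − bij + bcj − bci.
The resulting 15×2 matrix has rank 2, and its Smith normal form has invariant factors (1,1).

From H_k ≅ ker(∂_k) / im(∂_{k+1}) we obtain:

  H_0: rank C_0 − rank ∂_1 = 10 − 9 = 1, and the invariant factors of ∂_1 are all 1, so H_0 ≅ Z.
  H_1: rank ker ∂_1 − rank ∂_2 = (23 − 9) − 13 = 1, and the invariant factors of ∂_2 are all 1, so H_1 ≅ Z.
  H_2: rank ker ∂_2 − rank ∂_3 = (15 − 13) − 2 = 0, and the invariant factors of ∂_3 are all 1, so H_2 ≅ 0.
  H_3: rank ker ∂_3 − rank ∂_4 = (2 − 2) − 0 = 0, and there is no ∂_4, so H_3 ≅ 0.

H_0 = Z,  H_1 = Z,  H_2 = 0,  H_3 = 0.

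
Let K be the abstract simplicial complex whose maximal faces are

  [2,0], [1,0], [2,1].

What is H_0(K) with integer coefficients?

H_0 = Z.

We work with the vertex ordering 0 < 1 < 2. The simplices of K, each written with vertices in increasing order, are:

  0-simplices (3): [0], [1], [2]
  1-simplices (3): [0,1], [0,2], [1,2]

giving chain groups C_0 ≅ Z^3, C_1 ≅ Z^3.

Boundary ∂_1: C_1 → C_0 maps an edge to its endpoints' difference, ∂[p,q] = q − p.
This gives a 3×3 integer matrix of rank 2; reducing to Smith normal form yields diagonal entries (1,1).

Computing H_k = (kernel of ∂_k) / (image of ∂_{k+1}):

  H_0: rank C_0 − rank ∂_1 = 3 − 2 = 1, and the invariant factors of ∂_1 are all 1, so H_0 = Z.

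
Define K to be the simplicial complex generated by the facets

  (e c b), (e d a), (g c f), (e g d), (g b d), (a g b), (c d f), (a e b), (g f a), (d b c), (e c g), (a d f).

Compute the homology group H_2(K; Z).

H_2 ≅ 0.

Fix the vertex order a < b < c < d < e < f < g and write every simplex with vertices in increasing order. Then dim K = 2 and the simplices of K are:

  0-simplices (7): a, b, c, d, e, f, g
  1-simplices (18): ab, ad, ae, af, ag, bc, bd, be, bg, cd, ce, cf, cg, de, df, dg, eg, fg
  2-simplices (12): abe, abg, ade, adf, afg, bcd, bce, bdg, cdf, ceg, cfg, deg

giving chain groups C_0 ≅ Z^7, C_1 ≅ Z^18, C_2 ≅ Z^12.

∂_1: C_1 → C_0 maps an edge to its endpoints' difference, ∂[p,q] = q − p.
This gives a 7×18 integer matrix of rank 6; reducing to Smith normal form yields diagonal entries (1,1,1,1,1,1).

The boundary map ∂_2: C_2 → C_1 acts by ∂[p,q,r] = [q,r] − [p,r] + [p,q]. For instance
  ∂cfg = fg − cg + cf,
  ∂cdf = df − cf + cd.
The 18×12 boundary matrix has rank 12 and Smith normal form diag(1,1,1,1,1,1,1,1,1,1,1,2).

Now H_k = ker ∂_k / im ∂_{k+1}, so:

  H_2: rank ker ∂_2 − rank ∂_3 = (12 − 12) − 0 = 0, and there is no ∂_3, so H_2 ≅ 0.

(K is a triangulation of the real projective plane RP^2.)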